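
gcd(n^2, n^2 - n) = n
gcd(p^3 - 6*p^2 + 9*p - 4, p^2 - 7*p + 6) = p - 1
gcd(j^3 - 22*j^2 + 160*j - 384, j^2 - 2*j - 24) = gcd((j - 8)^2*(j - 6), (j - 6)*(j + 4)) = j - 6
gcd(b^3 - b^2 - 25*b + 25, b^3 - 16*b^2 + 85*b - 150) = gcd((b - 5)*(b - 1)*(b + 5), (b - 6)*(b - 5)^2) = b - 5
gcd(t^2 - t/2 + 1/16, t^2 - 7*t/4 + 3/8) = t - 1/4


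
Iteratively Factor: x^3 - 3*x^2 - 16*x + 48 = (x - 3)*(x^2 - 16) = (x - 4)*(x - 3)*(x + 4)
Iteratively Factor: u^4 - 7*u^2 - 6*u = (u + 1)*(u^3 - u^2 - 6*u) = (u + 1)*(u + 2)*(u^2 - 3*u) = u*(u + 1)*(u + 2)*(u - 3)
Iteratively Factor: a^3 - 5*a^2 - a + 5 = (a - 5)*(a^2 - 1) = (a - 5)*(a - 1)*(a + 1)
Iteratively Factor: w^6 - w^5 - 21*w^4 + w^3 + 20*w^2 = (w - 5)*(w^5 + 4*w^4 - w^3 - 4*w^2) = w*(w - 5)*(w^4 + 4*w^3 - w^2 - 4*w) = w*(w - 5)*(w + 1)*(w^3 + 3*w^2 - 4*w) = w^2*(w - 5)*(w + 1)*(w^2 + 3*w - 4) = w^2*(w - 5)*(w + 1)*(w + 4)*(w - 1)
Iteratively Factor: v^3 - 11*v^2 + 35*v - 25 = (v - 5)*(v^2 - 6*v + 5) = (v - 5)^2*(v - 1)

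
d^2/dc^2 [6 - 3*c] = 0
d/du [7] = 0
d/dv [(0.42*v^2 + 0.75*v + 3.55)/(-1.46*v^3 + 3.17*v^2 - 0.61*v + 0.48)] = (0.6132*v^4 + 2.19*v^3 + 12.9153*v^2 - 22.1038*v + 2.5255)/(2.1316*v^6 - 9.2564*v^5 + 11.8301*v^4 - 5.269*v^3 + 3.4153*v^2 - 0.5856*v + 0.2304)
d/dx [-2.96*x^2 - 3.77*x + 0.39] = -5.92*x - 3.77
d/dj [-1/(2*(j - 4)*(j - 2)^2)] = (3*j - 10)/(2*(j - 4)^2*(j - 2)^3)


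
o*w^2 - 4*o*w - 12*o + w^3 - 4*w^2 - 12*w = (o + w)*(w - 6)*(w + 2)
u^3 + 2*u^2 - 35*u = u*(u - 5)*(u + 7)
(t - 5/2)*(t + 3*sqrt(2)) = t^2 - 5*t/2 + 3*sqrt(2)*t - 15*sqrt(2)/2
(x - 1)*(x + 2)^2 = x^3 + 3*x^2 - 4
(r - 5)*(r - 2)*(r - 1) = r^3 - 8*r^2 + 17*r - 10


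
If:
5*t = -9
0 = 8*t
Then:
No Solution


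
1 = 1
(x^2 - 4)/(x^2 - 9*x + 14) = (x + 2)/(x - 7)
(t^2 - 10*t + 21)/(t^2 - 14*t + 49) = (t - 3)/(t - 7)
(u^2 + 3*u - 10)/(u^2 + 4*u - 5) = (u - 2)/(u - 1)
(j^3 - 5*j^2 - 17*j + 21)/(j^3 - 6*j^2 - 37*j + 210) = (j^2 + 2*j - 3)/(j^2 + j - 30)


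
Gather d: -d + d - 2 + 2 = 0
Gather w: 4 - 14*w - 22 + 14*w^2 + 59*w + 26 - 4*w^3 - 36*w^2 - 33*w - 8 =-4*w^3 - 22*w^2 + 12*w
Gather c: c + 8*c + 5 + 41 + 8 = 9*c + 54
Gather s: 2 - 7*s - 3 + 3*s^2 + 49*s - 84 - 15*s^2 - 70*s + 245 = -12*s^2 - 28*s + 160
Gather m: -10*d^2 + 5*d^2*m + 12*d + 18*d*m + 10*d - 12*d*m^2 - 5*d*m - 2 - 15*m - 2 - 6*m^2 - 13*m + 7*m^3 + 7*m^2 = -10*d^2 + 22*d + 7*m^3 + m^2*(1 - 12*d) + m*(5*d^2 + 13*d - 28) - 4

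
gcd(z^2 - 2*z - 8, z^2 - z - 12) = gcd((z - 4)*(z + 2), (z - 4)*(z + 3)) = z - 4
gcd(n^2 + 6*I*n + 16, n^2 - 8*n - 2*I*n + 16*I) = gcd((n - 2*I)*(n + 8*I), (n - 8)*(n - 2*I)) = n - 2*I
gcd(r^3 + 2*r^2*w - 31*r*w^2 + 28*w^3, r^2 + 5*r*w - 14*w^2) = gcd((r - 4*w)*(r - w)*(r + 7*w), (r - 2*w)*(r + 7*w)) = r + 7*w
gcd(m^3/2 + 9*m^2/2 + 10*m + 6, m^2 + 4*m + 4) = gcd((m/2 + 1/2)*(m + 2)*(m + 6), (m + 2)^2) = m + 2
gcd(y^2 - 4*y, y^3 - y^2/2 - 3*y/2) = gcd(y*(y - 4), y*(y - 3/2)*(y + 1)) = y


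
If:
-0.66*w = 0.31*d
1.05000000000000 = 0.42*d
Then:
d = 2.50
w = -1.17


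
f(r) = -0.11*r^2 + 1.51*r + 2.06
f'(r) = 1.51 - 0.22*r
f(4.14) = 6.43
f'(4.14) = 0.60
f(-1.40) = -0.27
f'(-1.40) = 1.82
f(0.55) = 2.86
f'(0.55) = 1.39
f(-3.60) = -4.80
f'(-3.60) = 2.30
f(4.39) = 6.57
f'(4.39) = 0.54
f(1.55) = 4.14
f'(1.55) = 1.17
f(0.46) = 2.73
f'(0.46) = 1.41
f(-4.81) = -7.75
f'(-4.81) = 2.57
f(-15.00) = -45.34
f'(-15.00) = 4.81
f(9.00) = 6.74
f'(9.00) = -0.47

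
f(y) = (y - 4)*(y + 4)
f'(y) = 2*y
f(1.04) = -14.92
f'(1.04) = 2.08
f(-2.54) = -9.55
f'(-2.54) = -5.08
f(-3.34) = -4.84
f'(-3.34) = -6.68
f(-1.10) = -14.79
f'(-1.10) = -2.20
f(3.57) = -3.26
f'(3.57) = 7.14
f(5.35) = 12.62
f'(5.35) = 10.70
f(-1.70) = -13.11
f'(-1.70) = -3.40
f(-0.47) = -15.78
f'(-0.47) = -0.94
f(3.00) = -7.00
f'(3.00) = 6.00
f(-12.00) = 128.00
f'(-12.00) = -24.00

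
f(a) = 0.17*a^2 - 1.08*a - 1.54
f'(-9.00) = -4.14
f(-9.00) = 21.95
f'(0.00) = -1.08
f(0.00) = -1.54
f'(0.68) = -0.85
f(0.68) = -2.20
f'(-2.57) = -1.95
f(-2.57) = 2.36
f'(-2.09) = -1.79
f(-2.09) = 1.46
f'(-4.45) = -2.59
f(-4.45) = 6.63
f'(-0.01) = -1.08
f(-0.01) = -1.53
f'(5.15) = 0.67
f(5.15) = -2.59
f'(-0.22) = -1.15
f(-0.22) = -1.29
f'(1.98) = -0.41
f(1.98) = -3.01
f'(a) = 0.34*a - 1.08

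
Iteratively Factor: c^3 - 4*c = (c - 2)*(c^2 + 2*c) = (c - 2)*(c + 2)*(c)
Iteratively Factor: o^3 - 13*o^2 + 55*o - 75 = (o - 3)*(o^2 - 10*o + 25) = (o - 5)*(o - 3)*(o - 5)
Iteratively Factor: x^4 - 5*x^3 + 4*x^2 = (x)*(x^3 - 5*x^2 + 4*x) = x*(x - 4)*(x^2 - x) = x^2*(x - 4)*(x - 1)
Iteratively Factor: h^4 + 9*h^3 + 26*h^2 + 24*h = (h + 4)*(h^3 + 5*h^2 + 6*h) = (h + 3)*(h + 4)*(h^2 + 2*h) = (h + 2)*(h + 3)*(h + 4)*(h)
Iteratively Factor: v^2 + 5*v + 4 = (v + 4)*(v + 1)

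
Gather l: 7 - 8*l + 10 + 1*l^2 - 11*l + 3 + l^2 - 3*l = 2*l^2 - 22*l + 20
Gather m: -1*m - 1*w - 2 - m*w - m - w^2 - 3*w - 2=m*(-w - 2) - w^2 - 4*w - 4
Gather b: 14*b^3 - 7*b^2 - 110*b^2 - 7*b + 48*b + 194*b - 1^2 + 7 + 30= 14*b^3 - 117*b^2 + 235*b + 36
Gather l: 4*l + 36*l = 40*l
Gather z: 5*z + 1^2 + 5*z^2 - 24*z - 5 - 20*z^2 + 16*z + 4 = -15*z^2 - 3*z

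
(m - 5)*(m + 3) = m^2 - 2*m - 15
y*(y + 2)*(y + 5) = y^3 + 7*y^2 + 10*y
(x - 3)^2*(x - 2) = x^3 - 8*x^2 + 21*x - 18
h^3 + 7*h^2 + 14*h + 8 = (h + 1)*(h + 2)*(h + 4)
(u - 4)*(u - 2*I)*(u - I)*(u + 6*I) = u^4 - 4*u^3 + 3*I*u^3 + 16*u^2 - 12*I*u^2 - 64*u - 12*I*u + 48*I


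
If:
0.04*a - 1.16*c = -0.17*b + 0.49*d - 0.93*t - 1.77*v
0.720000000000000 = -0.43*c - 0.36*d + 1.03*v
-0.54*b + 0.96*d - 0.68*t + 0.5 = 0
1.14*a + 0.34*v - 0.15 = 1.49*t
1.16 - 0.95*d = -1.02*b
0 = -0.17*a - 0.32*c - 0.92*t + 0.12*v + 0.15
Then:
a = 0.03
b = -3.48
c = 0.64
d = -2.52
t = -0.06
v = 0.09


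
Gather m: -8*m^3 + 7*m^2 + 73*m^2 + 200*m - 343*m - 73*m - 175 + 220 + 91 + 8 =-8*m^3 + 80*m^2 - 216*m + 144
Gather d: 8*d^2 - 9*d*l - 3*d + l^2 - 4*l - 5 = 8*d^2 + d*(-9*l - 3) + l^2 - 4*l - 5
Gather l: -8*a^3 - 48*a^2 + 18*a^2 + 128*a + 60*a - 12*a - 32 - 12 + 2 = -8*a^3 - 30*a^2 + 176*a - 42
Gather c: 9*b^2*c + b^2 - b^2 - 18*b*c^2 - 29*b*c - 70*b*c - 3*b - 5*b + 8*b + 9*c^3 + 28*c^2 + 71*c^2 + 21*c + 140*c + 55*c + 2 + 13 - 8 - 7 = 9*c^3 + c^2*(99 - 18*b) + c*(9*b^2 - 99*b + 216)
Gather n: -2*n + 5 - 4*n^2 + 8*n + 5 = -4*n^2 + 6*n + 10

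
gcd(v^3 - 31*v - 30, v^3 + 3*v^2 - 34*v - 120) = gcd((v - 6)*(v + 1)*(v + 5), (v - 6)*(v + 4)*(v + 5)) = v^2 - v - 30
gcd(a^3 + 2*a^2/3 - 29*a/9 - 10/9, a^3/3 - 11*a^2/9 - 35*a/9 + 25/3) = a - 5/3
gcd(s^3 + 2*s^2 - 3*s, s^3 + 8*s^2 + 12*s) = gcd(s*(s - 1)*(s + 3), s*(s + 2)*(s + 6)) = s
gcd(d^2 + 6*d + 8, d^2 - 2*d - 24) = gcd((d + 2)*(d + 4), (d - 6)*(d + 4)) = d + 4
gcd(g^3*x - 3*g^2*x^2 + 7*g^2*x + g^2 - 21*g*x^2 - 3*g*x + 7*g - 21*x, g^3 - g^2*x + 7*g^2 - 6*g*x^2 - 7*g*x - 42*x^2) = -g^2 + 3*g*x - 7*g + 21*x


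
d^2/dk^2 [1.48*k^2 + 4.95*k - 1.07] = 2.96000000000000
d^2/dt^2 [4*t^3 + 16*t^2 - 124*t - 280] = 24*t + 32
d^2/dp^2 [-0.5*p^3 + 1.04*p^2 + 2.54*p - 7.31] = 2.08 - 3.0*p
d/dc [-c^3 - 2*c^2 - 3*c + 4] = -3*c^2 - 4*c - 3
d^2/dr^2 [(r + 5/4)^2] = 2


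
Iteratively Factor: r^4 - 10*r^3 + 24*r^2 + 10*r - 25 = (r + 1)*(r^3 - 11*r^2 + 35*r - 25) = (r - 5)*(r + 1)*(r^2 - 6*r + 5) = (r - 5)^2*(r + 1)*(r - 1)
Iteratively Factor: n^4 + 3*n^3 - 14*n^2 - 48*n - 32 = (n + 4)*(n^3 - n^2 - 10*n - 8) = (n + 2)*(n + 4)*(n^2 - 3*n - 4) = (n + 1)*(n + 2)*(n + 4)*(n - 4)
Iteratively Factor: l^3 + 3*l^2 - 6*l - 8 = (l + 4)*(l^2 - l - 2) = (l + 1)*(l + 4)*(l - 2)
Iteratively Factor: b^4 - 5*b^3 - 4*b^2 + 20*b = (b)*(b^3 - 5*b^2 - 4*b + 20) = b*(b - 5)*(b^2 - 4) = b*(b - 5)*(b + 2)*(b - 2)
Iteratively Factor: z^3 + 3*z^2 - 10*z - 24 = (z + 2)*(z^2 + z - 12) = (z - 3)*(z + 2)*(z + 4)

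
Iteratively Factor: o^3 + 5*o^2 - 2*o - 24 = (o + 4)*(o^2 + o - 6) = (o + 3)*(o + 4)*(o - 2)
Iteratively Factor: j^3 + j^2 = (j)*(j^2 + j) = j^2*(j + 1)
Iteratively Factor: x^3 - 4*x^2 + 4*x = (x - 2)*(x^2 - 2*x) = x*(x - 2)*(x - 2)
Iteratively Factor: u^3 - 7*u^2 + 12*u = (u)*(u^2 - 7*u + 12) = u*(u - 3)*(u - 4)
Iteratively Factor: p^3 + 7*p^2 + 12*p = (p)*(p^2 + 7*p + 12) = p*(p + 3)*(p + 4)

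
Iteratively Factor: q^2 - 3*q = (q)*(q - 3)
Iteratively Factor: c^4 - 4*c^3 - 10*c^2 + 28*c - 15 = (c + 3)*(c^3 - 7*c^2 + 11*c - 5) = (c - 1)*(c + 3)*(c^2 - 6*c + 5) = (c - 1)^2*(c + 3)*(c - 5)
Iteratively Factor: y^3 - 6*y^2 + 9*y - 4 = (y - 4)*(y^2 - 2*y + 1) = (y - 4)*(y - 1)*(y - 1)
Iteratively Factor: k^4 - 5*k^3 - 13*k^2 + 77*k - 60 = (k - 3)*(k^3 - 2*k^2 - 19*k + 20) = (k - 5)*(k - 3)*(k^2 + 3*k - 4) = (k - 5)*(k - 3)*(k + 4)*(k - 1)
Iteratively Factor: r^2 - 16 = (r + 4)*(r - 4)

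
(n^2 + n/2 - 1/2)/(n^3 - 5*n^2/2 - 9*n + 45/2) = (2*n^2 + n - 1)/(2*n^3 - 5*n^2 - 18*n + 45)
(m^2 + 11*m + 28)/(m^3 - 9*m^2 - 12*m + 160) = (m + 7)/(m^2 - 13*m + 40)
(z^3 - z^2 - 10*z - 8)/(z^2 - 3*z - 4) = z + 2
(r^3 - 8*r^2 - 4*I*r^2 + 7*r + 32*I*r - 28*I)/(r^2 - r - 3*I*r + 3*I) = (r^2 - r*(7 + 4*I) + 28*I)/(r - 3*I)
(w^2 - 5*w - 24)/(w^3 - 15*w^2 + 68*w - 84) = (w^2 - 5*w - 24)/(w^3 - 15*w^2 + 68*w - 84)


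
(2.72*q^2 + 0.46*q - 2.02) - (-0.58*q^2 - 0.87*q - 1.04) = 3.3*q^2 + 1.33*q - 0.98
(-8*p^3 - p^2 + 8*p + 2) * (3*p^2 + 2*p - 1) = -24*p^5 - 19*p^4 + 30*p^3 + 23*p^2 - 4*p - 2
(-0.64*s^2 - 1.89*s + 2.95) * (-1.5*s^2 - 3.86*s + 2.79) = 0.96*s^4 + 5.3054*s^3 + 1.0848*s^2 - 16.6601*s + 8.2305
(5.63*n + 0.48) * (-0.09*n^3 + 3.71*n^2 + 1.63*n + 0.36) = -0.5067*n^4 + 20.8441*n^3 + 10.9577*n^2 + 2.8092*n + 0.1728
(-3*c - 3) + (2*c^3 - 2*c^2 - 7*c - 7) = 2*c^3 - 2*c^2 - 10*c - 10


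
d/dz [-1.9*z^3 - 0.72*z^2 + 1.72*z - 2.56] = -5.7*z^2 - 1.44*z + 1.72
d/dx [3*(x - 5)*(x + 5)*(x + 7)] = 9*x^2 + 42*x - 75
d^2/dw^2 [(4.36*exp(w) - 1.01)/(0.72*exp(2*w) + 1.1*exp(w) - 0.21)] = (2.260224*exp(4*w) - 5.547456*exp(3*w) + 1.555632*exp(2*w) - 0.825788*exp(w) - 0.0410340000000001)*exp(w)/(0.373248*exp(6*w) + 1.71072*exp(5*w) + 2.287008*exp(4*w) + 0.33308*exp(3*w) - 0.667044*exp(2*w) + 0.14553*exp(w) - 0.009261)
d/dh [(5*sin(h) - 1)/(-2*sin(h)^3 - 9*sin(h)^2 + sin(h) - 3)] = (20*sin(h)^3 + 39*sin(h)^2 - 18*sin(h) - 14)*cos(h)/(2*sin(h)^3 + 9*sin(h)^2 - sin(h) + 3)^2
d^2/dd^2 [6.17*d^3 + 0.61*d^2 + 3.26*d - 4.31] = 37.02*d + 1.22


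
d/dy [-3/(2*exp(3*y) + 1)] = 18*exp(3*y)/(2*exp(3*y) + 1)^2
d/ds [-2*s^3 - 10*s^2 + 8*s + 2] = -6*s^2 - 20*s + 8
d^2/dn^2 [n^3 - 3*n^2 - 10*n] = 6*n - 6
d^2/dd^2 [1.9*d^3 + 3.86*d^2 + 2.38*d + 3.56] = 11.4*d + 7.72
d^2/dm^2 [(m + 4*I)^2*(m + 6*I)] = 6*m + 28*I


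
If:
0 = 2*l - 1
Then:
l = 1/2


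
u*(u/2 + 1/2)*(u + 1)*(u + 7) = u^4/2 + 9*u^3/2 + 15*u^2/2 + 7*u/2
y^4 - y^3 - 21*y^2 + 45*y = y*(y - 3)^2*(y + 5)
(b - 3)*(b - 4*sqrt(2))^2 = b^3 - 8*sqrt(2)*b^2 - 3*b^2 + 32*b + 24*sqrt(2)*b - 96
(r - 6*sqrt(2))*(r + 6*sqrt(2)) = r^2 - 72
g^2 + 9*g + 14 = (g + 2)*(g + 7)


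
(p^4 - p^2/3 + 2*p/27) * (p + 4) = p^5 + 4*p^4 - p^3/3 - 34*p^2/27 + 8*p/27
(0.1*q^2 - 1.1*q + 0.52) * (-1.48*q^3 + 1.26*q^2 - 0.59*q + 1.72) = -0.148*q^5 + 1.754*q^4 - 2.2146*q^3 + 1.4762*q^2 - 2.1988*q + 0.8944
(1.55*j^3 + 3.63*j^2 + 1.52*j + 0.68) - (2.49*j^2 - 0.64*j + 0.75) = 1.55*j^3 + 1.14*j^2 + 2.16*j - 0.07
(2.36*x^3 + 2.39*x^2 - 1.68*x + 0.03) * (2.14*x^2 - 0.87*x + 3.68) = 5.0504*x^5 + 3.0614*x^4 + 3.0103*x^3 + 10.321*x^2 - 6.2085*x + 0.1104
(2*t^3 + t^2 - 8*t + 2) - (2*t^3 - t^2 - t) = 2*t^2 - 7*t + 2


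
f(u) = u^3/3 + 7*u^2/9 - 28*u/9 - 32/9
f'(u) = u^2 + 14*u/9 - 28/9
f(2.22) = -2.98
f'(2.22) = 5.27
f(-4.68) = -6.13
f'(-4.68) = 11.51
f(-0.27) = -2.67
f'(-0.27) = -3.46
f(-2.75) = 3.95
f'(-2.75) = 0.17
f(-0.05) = -3.40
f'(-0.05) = -3.19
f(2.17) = -3.24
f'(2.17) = 4.97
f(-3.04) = 3.73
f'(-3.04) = 1.40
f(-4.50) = -4.18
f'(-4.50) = 10.14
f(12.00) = 647.11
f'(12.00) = 159.56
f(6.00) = 77.78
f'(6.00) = 42.22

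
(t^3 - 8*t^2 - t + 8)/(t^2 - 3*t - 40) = (t^2 - 1)/(t + 5)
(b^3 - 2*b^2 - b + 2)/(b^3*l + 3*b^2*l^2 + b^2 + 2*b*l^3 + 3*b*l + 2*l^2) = (b^3 - 2*b^2 - b + 2)/(b^3*l + 3*b^2*l^2 + b^2 + 2*b*l^3 + 3*b*l + 2*l^2)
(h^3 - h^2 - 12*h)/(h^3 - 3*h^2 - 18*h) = (h - 4)/(h - 6)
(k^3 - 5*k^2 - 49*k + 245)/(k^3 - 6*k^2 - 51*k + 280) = (k - 7)/(k - 8)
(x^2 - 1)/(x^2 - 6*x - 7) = (x - 1)/(x - 7)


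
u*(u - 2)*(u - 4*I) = u^3 - 2*u^2 - 4*I*u^2 + 8*I*u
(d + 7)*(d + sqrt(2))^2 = d^3 + 2*sqrt(2)*d^2 + 7*d^2 + 2*d + 14*sqrt(2)*d + 14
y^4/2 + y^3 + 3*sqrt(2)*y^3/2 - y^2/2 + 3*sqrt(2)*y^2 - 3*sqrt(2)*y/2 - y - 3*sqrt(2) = (y/2 + 1)*(y - 1)*(y + 1)*(y + 3*sqrt(2))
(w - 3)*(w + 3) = w^2 - 9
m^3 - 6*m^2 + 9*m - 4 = (m - 4)*(m - 1)^2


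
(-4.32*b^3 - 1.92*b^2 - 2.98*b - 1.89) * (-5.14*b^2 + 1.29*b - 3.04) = 22.2048*b^5 + 4.296*b^4 + 25.9732*b^3 + 11.7072*b^2 + 6.6211*b + 5.7456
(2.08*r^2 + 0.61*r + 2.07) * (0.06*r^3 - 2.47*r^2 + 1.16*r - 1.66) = 0.1248*r^5 - 5.101*r^4 + 1.0303*r^3 - 7.8581*r^2 + 1.3886*r - 3.4362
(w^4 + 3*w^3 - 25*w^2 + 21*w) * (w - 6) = w^5 - 3*w^4 - 43*w^3 + 171*w^2 - 126*w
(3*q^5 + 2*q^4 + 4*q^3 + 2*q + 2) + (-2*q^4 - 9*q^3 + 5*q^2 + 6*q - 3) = 3*q^5 - 5*q^3 + 5*q^2 + 8*q - 1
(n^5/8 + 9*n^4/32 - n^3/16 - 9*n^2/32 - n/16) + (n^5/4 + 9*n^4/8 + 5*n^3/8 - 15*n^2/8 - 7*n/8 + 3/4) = 3*n^5/8 + 45*n^4/32 + 9*n^3/16 - 69*n^2/32 - 15*n/16 + 3/4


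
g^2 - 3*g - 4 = (g - 4)*(g + 1)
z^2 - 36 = (z - 6)*(z + 6)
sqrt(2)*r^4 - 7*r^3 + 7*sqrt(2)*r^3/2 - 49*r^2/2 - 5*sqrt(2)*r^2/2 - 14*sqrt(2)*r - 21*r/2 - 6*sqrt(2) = (r + 3)*(r - 4*sqrt(2))*(r + sqrt(2)/2)*(sqrt(2)*r + sqrt(2)/2)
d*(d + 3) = d^2 + 3*d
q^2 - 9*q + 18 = (q - 6)*(q - 3)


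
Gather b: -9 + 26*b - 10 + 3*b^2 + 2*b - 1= 3*b^2 + 28*b - 20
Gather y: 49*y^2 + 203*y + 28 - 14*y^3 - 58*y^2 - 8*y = -14*y^3 - 9*y^2 + 195*y + 28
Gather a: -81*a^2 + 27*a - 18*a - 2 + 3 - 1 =-81*a^2 + 9*a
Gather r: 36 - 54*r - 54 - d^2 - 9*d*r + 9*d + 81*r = -d^2 + 9*d + r*(27 - 9*d) - 18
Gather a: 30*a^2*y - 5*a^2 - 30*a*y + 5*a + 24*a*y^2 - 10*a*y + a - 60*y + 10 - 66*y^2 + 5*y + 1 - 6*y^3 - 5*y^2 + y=a^2*(30*y - 5) + a*(24*y^2 - 40*y + 6) - 6*y^3 - 71*y^2 - 54*y + 11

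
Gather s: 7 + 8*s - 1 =8*s + 6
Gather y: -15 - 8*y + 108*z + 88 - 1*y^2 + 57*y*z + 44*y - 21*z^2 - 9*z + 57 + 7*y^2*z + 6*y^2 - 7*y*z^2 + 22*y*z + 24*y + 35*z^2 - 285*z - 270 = y^2*(7*z + 5) + y*(-7*z^2 + 79*z + 60) + 14*z^2 - 186*z - 140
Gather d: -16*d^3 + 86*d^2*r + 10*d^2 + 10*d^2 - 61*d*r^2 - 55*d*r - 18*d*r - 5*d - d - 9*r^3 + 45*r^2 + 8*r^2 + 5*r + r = -16*d^3 + d^2*(86*r + 20) + d*(-61*r^2 - 73*r - 6) - 9*r^3 + 53*r^2 + 6*r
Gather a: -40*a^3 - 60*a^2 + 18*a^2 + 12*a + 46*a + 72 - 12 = -40*a^3 - 42*a^2 + 58*a + 60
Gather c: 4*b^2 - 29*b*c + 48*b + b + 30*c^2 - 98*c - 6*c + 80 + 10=4*b^2 + 49*b + 30*c^2 + c*(-29*b - 104) + 90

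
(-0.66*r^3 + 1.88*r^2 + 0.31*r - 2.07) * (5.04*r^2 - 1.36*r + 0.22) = -3.3264*r^5 + 10.3728*r^4 - 1.1396*r^3 - 10.4408*r^2 + 2.8834*r - 0.4554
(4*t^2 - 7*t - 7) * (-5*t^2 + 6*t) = -20*t^4 + 59*t^3 - 7*t^2 - 42*t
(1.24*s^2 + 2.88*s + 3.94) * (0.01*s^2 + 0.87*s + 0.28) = 0.0124*s^4 + 1.1076*s^3 + 2.8922*s^2 + 4.2342*s + 1.1032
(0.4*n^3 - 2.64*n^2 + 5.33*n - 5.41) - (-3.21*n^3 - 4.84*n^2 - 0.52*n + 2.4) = 3.61*n^3 + 2.2*n^2 + 5.85*n - 7.81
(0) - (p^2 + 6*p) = -p^2 - 6*p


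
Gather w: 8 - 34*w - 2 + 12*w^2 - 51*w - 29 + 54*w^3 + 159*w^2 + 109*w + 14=54*w^3 + 171*w^2 + 24*w - 9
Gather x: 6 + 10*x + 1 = 10*x + 7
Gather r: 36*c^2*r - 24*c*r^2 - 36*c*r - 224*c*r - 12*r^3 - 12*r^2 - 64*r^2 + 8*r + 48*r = -12*r^3 + r^2*(-24*c - 76) + r*(36*c^2 - 260*c + 56)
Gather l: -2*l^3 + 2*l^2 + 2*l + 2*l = -2*l^3 + 2*l^2 + 4*l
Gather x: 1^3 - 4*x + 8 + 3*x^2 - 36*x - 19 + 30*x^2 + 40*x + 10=33*x^2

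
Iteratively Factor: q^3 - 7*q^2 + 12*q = (q - 3)*(q^2 - 4*q) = (q - 4)*(q - 3)*(q)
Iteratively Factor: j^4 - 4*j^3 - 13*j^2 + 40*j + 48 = (j + 3)*(j^3 - 7*j^2 + 8*j + 16) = (j - 4)*(j + 3)*(j^2 - 3*j - 4) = (j - 4)^2*(j + 3)*(j + 1)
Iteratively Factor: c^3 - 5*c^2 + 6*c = (c - 3)*(c^2 - 2*c) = (c - 3)*(c - 2)*(c)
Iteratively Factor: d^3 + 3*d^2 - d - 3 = (d - 1)*(d^2 + 4*d + 3) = (d - 1)*(d + 3)*(d + 1)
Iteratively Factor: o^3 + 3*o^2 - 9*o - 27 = (o - 3)*(o^2 + 6*o + 9) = (o - 3)*(o + 3)*(o + 3)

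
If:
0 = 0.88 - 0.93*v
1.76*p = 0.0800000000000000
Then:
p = 0.05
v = 0.95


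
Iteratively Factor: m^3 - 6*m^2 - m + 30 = (m - 5)*(m^2 - m - 6) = (m - 5)*(m + 2)*(m - 3)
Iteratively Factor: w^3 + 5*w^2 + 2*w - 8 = (w + 4)*(w^2 + w - 2) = (w + 2)*(w + 4)*(w - 1)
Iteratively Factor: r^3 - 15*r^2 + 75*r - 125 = (r - 5)*(r^2 - 10*r + 25) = (r - 5)^2*(r - 5)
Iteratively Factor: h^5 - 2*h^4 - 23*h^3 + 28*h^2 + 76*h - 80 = (h - 1)*(h^4 - h^3 - 24*h^2 + 4*h + 80) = (h - 2)*(h - 1)*(h^3 + h^2 - 22*h - 40) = (h - 5)*(h - 2)*(h - 1)*(h^2 + 6*h + 8) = (h - 5)*(h - 2)*(h - 1)*(h + 4)*(h + 2)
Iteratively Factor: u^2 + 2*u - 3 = (u + 3)*(u - 1)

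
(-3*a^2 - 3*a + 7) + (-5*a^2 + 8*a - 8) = -8*a^2 + 5*a - 1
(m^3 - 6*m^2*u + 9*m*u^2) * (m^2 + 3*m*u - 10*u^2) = m^5 - 3*m^4*u - 19*m^3*u^2 + 87*m^2*u^3 - 90*m*u^4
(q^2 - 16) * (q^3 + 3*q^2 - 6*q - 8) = q^5 + 3*q^4 - 22*q^3 - 56*q^2 + 96*q + 128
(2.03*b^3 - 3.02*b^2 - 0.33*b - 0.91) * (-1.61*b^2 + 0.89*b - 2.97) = -3.2683*b^5 + 6.6689*b^4 - 8.1856*b^3 + 10.1408*b^2 + 0.1702*b + 2.7027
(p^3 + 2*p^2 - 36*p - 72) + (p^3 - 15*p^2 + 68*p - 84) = 2*p^3 - 13*p^2 + 32*p - 156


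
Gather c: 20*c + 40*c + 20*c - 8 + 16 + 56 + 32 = 80*c + 96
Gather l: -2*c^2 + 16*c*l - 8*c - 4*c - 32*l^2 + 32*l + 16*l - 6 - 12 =-2*c^2 - 12*c - 32*l^2 + l*(16*c + 48) - 18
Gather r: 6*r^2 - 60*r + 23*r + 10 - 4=6*r^2 - 37*r + 6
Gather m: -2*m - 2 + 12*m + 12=10*m + 10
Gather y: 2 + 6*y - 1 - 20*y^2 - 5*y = -20*y^2 + y + 1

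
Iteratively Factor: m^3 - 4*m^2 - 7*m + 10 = (m - 1)*(m^2 - 3*m - 10) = (m - 5)*(m - 1)*(m + 2)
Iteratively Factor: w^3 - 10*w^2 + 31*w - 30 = (w - 2)*(w^2 - 8*w + 15) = (w - 3)*(w - 2)*(w - 5)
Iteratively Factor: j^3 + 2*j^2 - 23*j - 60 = (j - 5)*(j^2 + 7*j + 12) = (j - 5)*(j + 3)*(j + 4)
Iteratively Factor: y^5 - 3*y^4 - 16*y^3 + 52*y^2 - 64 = (y + 4)*(y^4 - 7*y^3 + 12*y^2 + 4*y - 16) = (y - 2)*(y + 4)*(y^3 - 5*y^2 + 2*y + 8) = (y - 2)^2*(y + 4)*(y^2 - 3*y - 4) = (y - 4)*(y - 2)^2*(y + 4)*(y + 1)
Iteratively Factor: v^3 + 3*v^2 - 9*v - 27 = (v + 3)*(v^2 - 9) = (v - 3)*(v + 3)*(v + 3)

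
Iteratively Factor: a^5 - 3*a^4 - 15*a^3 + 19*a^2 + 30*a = (a + 3)*(a^4 - 6*a^3 + 3*a^2 + 10*a) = (a - 2)*(a + 3)*(a^3 - 4*a^2 - 5*a) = a*(a - 2)*(a + 3)*(a^2 - 4*a - 5) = a*(a - 5)*(a - 2)*(a + 3)*(a + 1)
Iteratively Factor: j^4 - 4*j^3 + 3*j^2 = (j - 3)*(j^3 - j^2) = j*(j - 3)*(j^2 - j) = j*(j - 3)*(j - 1)*(j)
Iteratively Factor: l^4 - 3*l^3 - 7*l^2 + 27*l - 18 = (l - 1)*(l^3 - 2*l^2 - 9*l + 18) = (l - 3)*(l - 1)*(l^2 + l - 6) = (l - 3)*(l - 2)*(l - 1)*(l + 3)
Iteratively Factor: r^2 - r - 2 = (r + 1)*(r - 2)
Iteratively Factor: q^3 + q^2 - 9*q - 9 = (q + 3)*(q^2 - 2*q - 3) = (q - 3)*(q + 3)*(q + 1)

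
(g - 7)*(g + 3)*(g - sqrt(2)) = g^3 - 4*g^2 - sqrt(2)*g^2 - 21*g + 4*sqrt(2)*g + 21*sqrt(2)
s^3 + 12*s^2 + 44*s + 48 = (s + 2)*(s + 4)*(s + 6)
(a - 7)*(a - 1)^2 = a^3 - 9*a^2 + 15*a - 7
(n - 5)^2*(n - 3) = n^3 - 13*n^2 + 55*n - 75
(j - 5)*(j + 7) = j^2 + 2*j - 35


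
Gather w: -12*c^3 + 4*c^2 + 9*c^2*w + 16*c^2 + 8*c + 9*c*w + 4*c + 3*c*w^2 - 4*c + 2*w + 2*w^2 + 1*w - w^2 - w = -12*c^3 + 20*c^2 + 8*c + w^2*(3*c + 1) + w*(9*c^2 + 9*c + 2)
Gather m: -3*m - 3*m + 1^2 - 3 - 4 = -6*m - 6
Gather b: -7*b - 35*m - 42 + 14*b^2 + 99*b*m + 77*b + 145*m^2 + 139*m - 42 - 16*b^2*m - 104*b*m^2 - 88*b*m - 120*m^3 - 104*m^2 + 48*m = b^2*(14 - 16*m) + b*(-104*m^2 + 11*m + 70) - 120*m^3 + 41*m^2 + 152*m - 84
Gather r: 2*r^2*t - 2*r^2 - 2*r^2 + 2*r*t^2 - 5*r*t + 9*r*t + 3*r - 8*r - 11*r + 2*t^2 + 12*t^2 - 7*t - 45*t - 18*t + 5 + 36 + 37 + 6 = r^2*(2*t - 4) + r*(2*t^2 + 4*t - 16) + 14*t^2 - 70*t + 84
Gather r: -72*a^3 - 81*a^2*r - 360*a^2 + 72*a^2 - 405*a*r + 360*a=-72*a^3 - 288*a^2 + 360*a + r*(-81*a^2 - 405*a)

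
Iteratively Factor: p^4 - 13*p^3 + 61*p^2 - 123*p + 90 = (p - 3)*(p^3 - 10*p^2 + 31*p - 30) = (p - 5)*(p - 3)*(p^2 - 5*p + 6) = (p - 5)*(p - 3)^2*(p - 2)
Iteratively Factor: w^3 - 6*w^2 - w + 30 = (w - 3)*(w^2 - 3*w - 10) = (w - 3)*(w + 2)*(w - 5)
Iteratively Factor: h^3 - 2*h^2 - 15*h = (h)*(h^2 - 2*h - 15) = h*(h - 5)*(h + 3)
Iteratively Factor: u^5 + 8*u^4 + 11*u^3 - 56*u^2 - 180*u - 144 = (u + 2)*(u^4 + 6*u^3 - u^2 - 54*u - 72) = (u + 2)*(u + 3)*(u^3 + 3*u^2 - 10*u - 24) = (u - 3)*(u + 2)*(u + 3)*(u^2 + 6*u + 8) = (u - 3)*(u + 2)^2*(u + 3)*(u + 4)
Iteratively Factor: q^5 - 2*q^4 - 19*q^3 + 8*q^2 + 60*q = (q - 5)*(q^4 + 3*q^3 - 4*q^2 - 12*q) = q*(q - 5)*(q^3 + 3*q^2 - 4*q - 12) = q*(q - 5)*(q - 2)*(q^2 + 5*q + 6) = q*(q - 5)*(q - 2)*(q + 2)*(q + 3)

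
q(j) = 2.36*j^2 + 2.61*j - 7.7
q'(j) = 4.72*j + 2.61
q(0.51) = -5.76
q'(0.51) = 5.02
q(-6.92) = 87.25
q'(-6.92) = -30.05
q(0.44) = -6.09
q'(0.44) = 4.69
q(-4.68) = 31.77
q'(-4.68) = -19.48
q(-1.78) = -4.87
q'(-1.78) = -5.79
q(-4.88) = 35.77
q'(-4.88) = -20.42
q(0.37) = -6.41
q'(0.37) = 4.36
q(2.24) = 9.99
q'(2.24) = 13.18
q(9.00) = 206.95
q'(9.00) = 45.09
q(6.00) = 92.92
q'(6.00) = 30.93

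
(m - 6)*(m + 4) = m^2 - 2*m - 24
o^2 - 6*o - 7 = (o - 7)*(o + 1)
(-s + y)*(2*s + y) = -2*s^2 + s*y + y^2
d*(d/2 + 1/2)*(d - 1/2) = d^3/2 + d^2/4 - d/4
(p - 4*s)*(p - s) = p^2 - 5*p*s + 4*s^2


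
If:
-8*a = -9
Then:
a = 9/8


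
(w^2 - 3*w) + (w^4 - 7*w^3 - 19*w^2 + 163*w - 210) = w^4 - 7*w^3 - 18*w^2 + 160*w - 210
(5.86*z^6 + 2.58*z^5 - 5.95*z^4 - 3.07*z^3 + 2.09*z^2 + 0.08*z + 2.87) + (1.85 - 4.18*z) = 5.86*z^6 + 2.58*z^5 - 5.95*z^4 - 3.07*z^3 + 2.09*z^2 - 4.1*z + 4.72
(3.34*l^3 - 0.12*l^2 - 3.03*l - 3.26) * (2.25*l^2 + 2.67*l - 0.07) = 7.515*l^5 + 8.6478*l^4 - 7.3717*l^3 - 15.4167*l^2 - 8.4921*l + 0.2282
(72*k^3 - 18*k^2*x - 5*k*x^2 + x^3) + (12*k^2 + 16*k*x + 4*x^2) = 72*k^3 - 18*k^2*x + 12*k^2 - 5*k*x^2 + 16*k*x + x^3 + 4*x^2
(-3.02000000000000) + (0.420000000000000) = -2.60000000000000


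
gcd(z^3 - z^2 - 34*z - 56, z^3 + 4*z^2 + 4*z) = z + 2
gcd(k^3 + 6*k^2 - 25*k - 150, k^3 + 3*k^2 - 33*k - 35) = k - 5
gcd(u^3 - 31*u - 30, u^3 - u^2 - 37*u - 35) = u^2 + 6*u + 5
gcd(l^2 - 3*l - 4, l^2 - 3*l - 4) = l^2 - 3*l - 4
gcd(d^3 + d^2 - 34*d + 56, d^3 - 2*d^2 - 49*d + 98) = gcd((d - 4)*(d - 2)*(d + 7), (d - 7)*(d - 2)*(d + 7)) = d^2 + 5*d - 14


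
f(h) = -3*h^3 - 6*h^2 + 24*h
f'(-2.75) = -11.06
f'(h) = -9*h^2 - 12*h + 24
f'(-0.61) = 27.97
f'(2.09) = -40.39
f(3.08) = -70.65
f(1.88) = 3.98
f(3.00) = -63.00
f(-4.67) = 62.61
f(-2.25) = -50.20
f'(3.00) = -93.00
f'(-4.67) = -116.24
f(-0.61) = -16.19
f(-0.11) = -2.71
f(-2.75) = -48.98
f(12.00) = -5760.00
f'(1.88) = -30.37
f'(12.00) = -1416.00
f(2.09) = -3.44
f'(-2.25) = 5.44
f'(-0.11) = 25.21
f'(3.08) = -98.34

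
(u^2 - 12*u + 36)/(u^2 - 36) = (u - 6)/(u + 6)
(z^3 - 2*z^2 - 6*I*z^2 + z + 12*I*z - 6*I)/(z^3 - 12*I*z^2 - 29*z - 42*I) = (z^2 - 2*z + 1)/(z^2 - 6*I*z + 7)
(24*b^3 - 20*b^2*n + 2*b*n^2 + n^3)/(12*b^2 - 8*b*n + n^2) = (12*b^2 - 4*b*n - n^2)/(6*b - n)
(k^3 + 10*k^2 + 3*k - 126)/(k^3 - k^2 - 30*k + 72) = (k + 7)/(k - 4)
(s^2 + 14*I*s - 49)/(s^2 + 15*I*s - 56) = (s + 7*I)/(s + 8*I)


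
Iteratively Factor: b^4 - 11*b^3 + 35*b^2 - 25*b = (b - 1)*(b^3 - 10*b^2 + 25*b) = b*(b - 1)*(b^2 - 10*b + 25) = b*(b - 5)*(b - 1)*(b - 5)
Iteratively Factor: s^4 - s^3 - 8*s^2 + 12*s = (s - 2)*(s^3 + s^2 - 6*s) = (s - 2)*(s + 3)*(s^2 - 2*s) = (s - 2)^2*(s + 3)*(s)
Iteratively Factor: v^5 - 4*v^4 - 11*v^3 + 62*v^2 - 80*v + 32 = (v - 4)*(v^4 - 11*v^2 + 18*v - 8) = (v - 4)*(v - 1)*(v^3 + v^2 - 10*v + 8) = (v - 4)*(v - 1)^2*(v^2 + 2*v - 8) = (v - 4)*(v - 1)^2*(v + 4)*(v - 2)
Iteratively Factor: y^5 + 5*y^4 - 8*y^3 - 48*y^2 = (y + 4)*(y^4 + y^3 - 12*y^2) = y*(y + 4)*(y^3 + y^2 - 12*y) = y^2*(y + 4)*(y^2 + y - 12) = y^2*(y - 3)*(y + 4)*(y + 4)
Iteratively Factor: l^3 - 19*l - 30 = (l - 5)*(l^2 + 5*l + 6) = (l - 5)*(l + 3)*(l + 2)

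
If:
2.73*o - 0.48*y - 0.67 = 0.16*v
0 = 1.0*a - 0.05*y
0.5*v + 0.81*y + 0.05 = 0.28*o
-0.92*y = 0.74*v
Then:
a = 0.01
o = 0.26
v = -0.15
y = 0.12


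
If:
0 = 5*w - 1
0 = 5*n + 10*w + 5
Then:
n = -7/5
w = 1/5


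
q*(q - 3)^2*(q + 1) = q^4 - 5*q^3 + 3*q^2 + 9*q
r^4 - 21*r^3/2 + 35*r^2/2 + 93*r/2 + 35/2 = (r - 7)*(r - 5)*(r + 1/2)*(r + 1)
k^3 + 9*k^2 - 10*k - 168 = (k - 4)*(k + 6)*(k + 7)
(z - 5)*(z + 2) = z^2 - 3*z - 10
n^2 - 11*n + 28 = (n - 7)*(n - 4)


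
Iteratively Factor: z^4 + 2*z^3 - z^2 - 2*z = (z + 1)*(z^3 + z^2 - 2*z) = z*(z + 1)*(z^2 + z - 2) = z*(z + 1)*(z + 2)*(z - 1)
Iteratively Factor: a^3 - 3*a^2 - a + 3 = (a - 3)*(a^2 - 1) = (a - 3)*(a - 1)*(a + 1)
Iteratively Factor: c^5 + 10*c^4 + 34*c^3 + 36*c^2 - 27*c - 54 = (c + 2)*(c^4 + 8*c^3 + 18*c^2 - 27) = (c + 2)*(c + 3)*(c^3 + 5*c^2 + 3*c - 9) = (c + 2)*(c + 3)^2*(c^2 + 2*c - 3) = (c - 1)*(c + 2)*(c + 3)^2*(c + 3)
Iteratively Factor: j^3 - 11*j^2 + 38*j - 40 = (j - 5)*(j^2 - 6*j + 8) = (j - 5)*(j - 2)*(j - 4)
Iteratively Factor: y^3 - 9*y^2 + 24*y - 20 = (y - 2)*(y^2 - 7*y + 10) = (y - 5)*(y - 2)*(y - 2)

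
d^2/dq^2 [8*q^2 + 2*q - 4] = 16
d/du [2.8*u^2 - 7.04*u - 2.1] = 5.6*u - 7.04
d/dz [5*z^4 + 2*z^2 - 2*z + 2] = 20*z^3 + 4*z - 2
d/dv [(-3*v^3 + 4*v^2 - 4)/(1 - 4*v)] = (24*v^3 - 25*v^2 + 8*v - 16)/(16*v^2 - 8*v + 1)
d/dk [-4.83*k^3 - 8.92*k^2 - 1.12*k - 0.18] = -14.49*k^2 - 17.84*k - 1.12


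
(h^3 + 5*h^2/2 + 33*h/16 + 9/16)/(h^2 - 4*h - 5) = (16*h^2 + 24*h + 9)/(16*(h - 5))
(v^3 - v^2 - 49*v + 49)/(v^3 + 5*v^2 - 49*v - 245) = (v - 1)/(v + 5)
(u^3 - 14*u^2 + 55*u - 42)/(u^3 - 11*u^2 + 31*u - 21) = (u - 6)/(u - 3)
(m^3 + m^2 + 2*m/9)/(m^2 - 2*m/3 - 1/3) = m*(3*m + 2)/(3*(m - 1))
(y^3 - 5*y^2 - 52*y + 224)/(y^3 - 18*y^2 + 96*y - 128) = (y^2 + 3*y - 28)/(y^2 - 10*y + 16)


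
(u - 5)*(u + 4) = u^2 - u - 20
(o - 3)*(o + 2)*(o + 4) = o^3 + 3*o^2 - 10*o - 24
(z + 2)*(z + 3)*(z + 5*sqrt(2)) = z^3 + 5*z^2 + 5*sqrt(2)*z^2 + 6*z + 25*sqrt(2)*z + 30*sqrt(2)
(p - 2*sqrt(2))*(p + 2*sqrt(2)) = p^2 - 8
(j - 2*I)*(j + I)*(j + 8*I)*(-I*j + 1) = -I*j^4 + 8*j^3 - 3*I*j^2 + 26*j + 16*I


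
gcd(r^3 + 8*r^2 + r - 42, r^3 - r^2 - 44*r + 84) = r^2 + 5*r - 14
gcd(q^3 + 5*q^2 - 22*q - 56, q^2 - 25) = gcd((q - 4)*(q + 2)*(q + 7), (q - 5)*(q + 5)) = 1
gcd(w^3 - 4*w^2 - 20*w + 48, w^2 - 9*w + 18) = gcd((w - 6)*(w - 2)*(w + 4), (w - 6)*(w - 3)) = w - 6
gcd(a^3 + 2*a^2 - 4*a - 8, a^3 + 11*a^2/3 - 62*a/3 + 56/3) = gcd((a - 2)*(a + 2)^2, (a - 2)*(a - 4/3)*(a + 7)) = a - 2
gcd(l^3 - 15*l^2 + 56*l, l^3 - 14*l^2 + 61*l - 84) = l - 7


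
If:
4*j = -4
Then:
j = -1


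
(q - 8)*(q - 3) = q^2 - 11*q + 24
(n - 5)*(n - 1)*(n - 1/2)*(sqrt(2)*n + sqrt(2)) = sqrt(2)*n^4 - 11*sqrt(2)*n^3/2 + 3*sqrt(2)*n^2/2 + 11*sqrt(2)*n/2 - 5*sqrt(2)/2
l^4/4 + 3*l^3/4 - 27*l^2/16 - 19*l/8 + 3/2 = (l/4 + 1)*(l - 2)*(l - 1/2)*(l + 3/2)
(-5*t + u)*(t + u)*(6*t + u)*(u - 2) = -30*t^3*u + 60*t^3 - 29*t^2*u^2 + 58*t^2*u + 2*t*u^3 - 4*t*u^2 + u^4 - 2*u^3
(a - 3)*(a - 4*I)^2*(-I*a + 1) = -I*a^4 - 7*a^3 + 3*I*a^3 + 21*a^2 + 8*I*a^2 - 16*a - 24*I*a + 48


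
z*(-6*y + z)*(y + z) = -6*y^2*z - 5*y*z^2 + z^3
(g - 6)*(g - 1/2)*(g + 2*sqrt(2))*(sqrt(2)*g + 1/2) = sqrt(2)*g^4 - 13*sqrt(2)*g^3/2 + 9*g^3/2 - 117*g^2/4 + 4*sqrt(2)*g^2 - 13*sqrt(2)*g/2 + 27*g/2 + 3*sqrt(2)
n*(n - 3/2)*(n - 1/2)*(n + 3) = n^4 + n^3 - 21*n^2/4 + 9*n/4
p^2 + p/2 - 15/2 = (p - 5/2)*(p + 3)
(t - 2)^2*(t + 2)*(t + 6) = t^4 + 4*t^3 - 16*t^2 - 16*t + 48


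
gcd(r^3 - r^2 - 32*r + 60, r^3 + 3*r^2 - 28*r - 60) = r^2 + r - 30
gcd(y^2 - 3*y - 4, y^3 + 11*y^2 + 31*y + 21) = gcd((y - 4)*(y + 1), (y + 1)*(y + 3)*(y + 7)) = y + 1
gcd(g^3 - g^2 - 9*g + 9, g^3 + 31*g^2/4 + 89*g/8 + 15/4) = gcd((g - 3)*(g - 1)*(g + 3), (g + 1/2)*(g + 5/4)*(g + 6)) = 1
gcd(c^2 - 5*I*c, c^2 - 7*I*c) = c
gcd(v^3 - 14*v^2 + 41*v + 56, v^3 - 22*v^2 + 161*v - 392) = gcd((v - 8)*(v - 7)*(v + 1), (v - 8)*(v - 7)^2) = v^2 - 15*v + 56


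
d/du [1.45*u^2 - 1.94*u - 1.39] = 2.9*u - 1.94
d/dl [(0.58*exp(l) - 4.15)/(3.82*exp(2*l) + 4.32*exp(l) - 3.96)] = (-2.2156*exp(2*l) + 31.706*exp(l) + 15.6312)*exp(l)/(14.5924*exp(4*l) + 33.0048*exp(3*l) - 11.592*exp(2*l) - 34.2144*exp(l) + 15.6816)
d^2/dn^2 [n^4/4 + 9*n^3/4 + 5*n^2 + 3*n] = 3*n^2 + 27*n/2 + 10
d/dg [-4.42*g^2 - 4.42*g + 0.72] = -8.84*g - 4.42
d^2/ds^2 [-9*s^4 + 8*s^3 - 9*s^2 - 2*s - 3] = -108*s^2 + 48*s - 18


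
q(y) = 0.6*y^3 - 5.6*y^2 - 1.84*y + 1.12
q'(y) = 1.8*y^2 - 11.2*y - 1.84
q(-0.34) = 1.07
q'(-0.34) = 2.18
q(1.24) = -8.63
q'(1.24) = -12.96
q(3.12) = -40.91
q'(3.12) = -19.26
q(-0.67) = -0.34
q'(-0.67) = 6.47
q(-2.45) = -36.81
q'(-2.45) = 36.40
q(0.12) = 0.82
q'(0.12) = -3.16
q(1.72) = -15.56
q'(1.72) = -15.78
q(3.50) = -48.20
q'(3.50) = -18.99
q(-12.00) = -1820.00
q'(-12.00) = 391.76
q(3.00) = -38.60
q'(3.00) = -19.24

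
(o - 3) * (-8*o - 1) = -8*o^2 + 23*o + 3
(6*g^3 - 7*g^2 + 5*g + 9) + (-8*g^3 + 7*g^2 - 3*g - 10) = -2*g^3 + 2*g - 1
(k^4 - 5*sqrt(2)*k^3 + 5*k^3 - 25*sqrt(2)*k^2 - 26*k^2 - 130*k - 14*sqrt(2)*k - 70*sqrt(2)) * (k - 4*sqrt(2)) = k^5 - 9*sqrt(2)*k^4 + 5*k^4 - 45*sqrt(2)*k^3 + 14*k^3 + 70*k^2 + 90*sqrt(2)*k^2 + 112*k + 450*sqrt(2)*k + 560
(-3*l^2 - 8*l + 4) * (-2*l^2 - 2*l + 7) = 6*l^4 + 22*l^3 - 13*l^2 - 64*l + 28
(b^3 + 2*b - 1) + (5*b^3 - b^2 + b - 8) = 6*b^3 - b^2 + 3*b - 9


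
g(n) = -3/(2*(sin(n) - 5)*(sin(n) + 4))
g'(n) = 3*cos(n)/(2*(sin(n) - 5)*(sin(n) + 4)^2) + 3*cos(n)/(2*(sin(n) - 5)^2*(sin(n) + 4))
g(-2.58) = 0.08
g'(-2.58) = 0.01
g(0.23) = 0.07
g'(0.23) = -0.00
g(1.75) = 0.07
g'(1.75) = -0.00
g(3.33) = 0.08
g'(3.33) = 0.01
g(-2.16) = 0.08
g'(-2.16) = 0.01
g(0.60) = 0.07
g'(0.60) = 0.00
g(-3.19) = 0.07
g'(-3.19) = 0.00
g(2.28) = 0.07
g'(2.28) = -0.00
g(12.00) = 0.08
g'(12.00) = -0.00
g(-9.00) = 0.08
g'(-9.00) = 0.01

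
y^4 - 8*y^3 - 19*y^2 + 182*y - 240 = (y - 8)*(y - 3)*(y - 2)*(y + 5)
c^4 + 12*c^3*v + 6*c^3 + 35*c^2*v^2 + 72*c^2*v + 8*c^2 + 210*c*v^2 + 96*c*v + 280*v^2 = (c + 2)*(c + 4)*(c + 5*v)*(c + 7*v)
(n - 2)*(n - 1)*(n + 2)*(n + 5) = n^4 + 4*n^3 - 9*n^2 - 16*n + 20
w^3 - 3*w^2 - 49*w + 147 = (w - 7)*(w - 3)*(w + 7)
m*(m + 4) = m^2 + 4*m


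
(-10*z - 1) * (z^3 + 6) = -10*z^4 - z^3 - 60*z - 6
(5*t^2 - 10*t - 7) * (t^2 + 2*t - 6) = 5*t^4 - 57*t^2 + 46*t + 42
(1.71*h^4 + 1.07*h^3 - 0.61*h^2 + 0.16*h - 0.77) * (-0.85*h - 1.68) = -1.4535*h^5 - 3.7823*h^4 - 1.2791*h^3 + 0.8888*h^2 + 0.3857*h + 1.2936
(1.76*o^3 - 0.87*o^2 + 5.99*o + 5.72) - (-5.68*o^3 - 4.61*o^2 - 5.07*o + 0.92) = 7.44*o^3 + 3.74*o^2 + 11.06*o + 4.8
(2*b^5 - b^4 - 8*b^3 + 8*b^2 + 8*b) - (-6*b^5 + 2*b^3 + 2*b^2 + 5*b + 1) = 8*b^5 - b^4 - 10*b^3 + 6*b^2 + 3*b - 1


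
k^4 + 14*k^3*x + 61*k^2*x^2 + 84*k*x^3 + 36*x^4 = (k + x)^2*(k + 6*x)^2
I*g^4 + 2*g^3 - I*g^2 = g^2*(g - I)*(I*g + 1)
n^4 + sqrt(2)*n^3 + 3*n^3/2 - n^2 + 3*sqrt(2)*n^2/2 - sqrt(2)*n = n*(n - 1/2)*(n + 2)*(n + sqrt(2))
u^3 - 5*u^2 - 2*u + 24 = (u - 4)*(u - 3)*(u + 2)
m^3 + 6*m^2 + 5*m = m*(m + 1)*(m + 5)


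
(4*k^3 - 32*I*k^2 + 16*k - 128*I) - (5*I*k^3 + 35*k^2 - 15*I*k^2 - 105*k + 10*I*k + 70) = 4*k^3 - 5*I*k^3 - 35*k^2 - 17*I*k^2 + 121*k - 10*I*k - 70 - 128*I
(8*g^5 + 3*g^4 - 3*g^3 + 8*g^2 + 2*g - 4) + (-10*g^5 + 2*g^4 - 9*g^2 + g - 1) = -2*g^5 + 5*g^4 - 3*g^3 - g^2 + 3*g - 5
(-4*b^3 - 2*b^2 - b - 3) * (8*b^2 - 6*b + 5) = -32*b^5 + 8*b^4 - 16*b^3 - 28*b^2 + 13*b - 15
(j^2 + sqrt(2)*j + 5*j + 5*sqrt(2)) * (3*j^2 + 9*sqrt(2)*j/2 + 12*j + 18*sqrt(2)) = 3*j^4 + 15*sqrt(2)*j^3/2 + 27*j^3 + 69*j^2 + 135*sqrt(2)*j^2/2 + 81*j + 150*sqrt(2)*j + 180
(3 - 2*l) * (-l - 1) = 2*l^2 - l - 3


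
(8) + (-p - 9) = -p - 1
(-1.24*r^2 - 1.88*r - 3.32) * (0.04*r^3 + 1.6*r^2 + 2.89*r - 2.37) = -0.0496*r^5 - 2.0592*r^4 - 6.7244*r^3 - 7.8064*r^2 - 5.1392*r + 7.8684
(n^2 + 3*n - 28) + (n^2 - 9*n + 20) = 2*n^2 - 6*n - 8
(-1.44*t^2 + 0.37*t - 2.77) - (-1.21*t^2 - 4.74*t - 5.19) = -0.23*t^2 + 5.11*t + 2.42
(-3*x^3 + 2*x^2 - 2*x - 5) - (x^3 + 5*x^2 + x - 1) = -4*x^3 - 3*x^2 - 3*x - 4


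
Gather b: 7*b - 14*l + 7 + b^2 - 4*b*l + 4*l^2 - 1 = b^2 + b*(7 - 4*l) + 4*l^2 - 14*l + 6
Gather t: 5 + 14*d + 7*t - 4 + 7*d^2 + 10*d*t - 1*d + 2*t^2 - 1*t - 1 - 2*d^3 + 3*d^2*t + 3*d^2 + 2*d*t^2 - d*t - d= -2*d^3 + 10*d^2 + 12*d + t^2*(2*d + 2) + t*(3*d^2 + 9*d + 6)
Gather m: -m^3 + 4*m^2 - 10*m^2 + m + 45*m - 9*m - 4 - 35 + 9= -m^3 - 6*m^2 + 37*m - 30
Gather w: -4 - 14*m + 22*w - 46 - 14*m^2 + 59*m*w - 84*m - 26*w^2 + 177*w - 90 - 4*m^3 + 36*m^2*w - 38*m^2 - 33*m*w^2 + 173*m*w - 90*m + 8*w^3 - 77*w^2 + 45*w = -4*m^3 - 52*m^2 - 188*m + 8*w^3 + w^2*(-33*m - 103) + w*(36*m^2 + 232*m + 244) - 140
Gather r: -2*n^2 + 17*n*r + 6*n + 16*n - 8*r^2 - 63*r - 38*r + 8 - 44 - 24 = -2*n^2 + 22*n - 8*r^2 + r*(17*n - 101) - 60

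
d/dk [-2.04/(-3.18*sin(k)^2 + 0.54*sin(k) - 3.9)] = (1.1016 - 12.9744*sin(k))*cos(k)/(3.18*sin(k)^2 - 0.54*sin(k) + 3.9)^2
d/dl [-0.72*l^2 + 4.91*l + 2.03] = 4.91 - 1.44*l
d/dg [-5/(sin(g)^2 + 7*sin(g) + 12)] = 5*(2*sin(g) + 7)*cos(g)/(sin(g)^2 + 7*sin(g) + 12)^2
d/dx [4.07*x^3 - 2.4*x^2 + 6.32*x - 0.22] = 12.21*x^2 - 4.8*x + 6.32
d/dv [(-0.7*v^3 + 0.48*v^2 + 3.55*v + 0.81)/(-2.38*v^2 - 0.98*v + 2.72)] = (1.666*v^4 + 1.372*v^3 + 2.2666*v^2 + 6.4668*v + 10.4498)/(5.6644*v^4 + 4.6648*v^3 - 11.9868*v^2 - 5.3312*v + 7.3984)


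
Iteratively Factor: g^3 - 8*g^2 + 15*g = (g - 5)*(g^2 - 3*g) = g*(g - 5)*(g - 3)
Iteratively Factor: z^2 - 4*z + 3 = (z - 1)*(z - 3)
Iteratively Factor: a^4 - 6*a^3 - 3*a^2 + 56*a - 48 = (a - 4)*(a^3 - 2*a^2 - 11*a + 12) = (a - 4)*(a + 3)*(a^2 - 5*a + 4) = (a - 4)^2*(a + 3)*(a - 1)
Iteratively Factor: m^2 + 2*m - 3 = (m + 3)*(m - 1)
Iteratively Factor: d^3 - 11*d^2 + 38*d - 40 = (d - 2)*(d^2 - 9*d + 20) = (d - 4)*(d - 2)*(d - 5)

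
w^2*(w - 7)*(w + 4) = w^4 - 3*w^3 - 28*w^2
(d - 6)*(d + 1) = d^2 - 5*d - 6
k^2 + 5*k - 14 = (k - 2)*(k + 7)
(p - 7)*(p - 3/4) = p^2 - 31*p/4 + 21/4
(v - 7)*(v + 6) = v^2 - v - 42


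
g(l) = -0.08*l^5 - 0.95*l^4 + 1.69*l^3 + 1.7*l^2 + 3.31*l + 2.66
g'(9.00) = -4950.02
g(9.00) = -9554.71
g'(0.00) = 3.31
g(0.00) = 2.66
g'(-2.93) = 102.98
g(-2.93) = -87.69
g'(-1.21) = 12.49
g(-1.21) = -3.68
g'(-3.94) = 204.65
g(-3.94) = -240.33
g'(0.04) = 3.45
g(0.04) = 2.80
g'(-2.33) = 59.19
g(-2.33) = -39.71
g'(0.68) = 6.69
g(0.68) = 6.01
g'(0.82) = 7.23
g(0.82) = 6.99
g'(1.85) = -1.79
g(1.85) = 12.44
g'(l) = -0.4*l^4 - 3.8*l^3 + 5.07*l^2 + 3.4*l + 3.31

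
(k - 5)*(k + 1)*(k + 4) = k^3 - 21*k - 20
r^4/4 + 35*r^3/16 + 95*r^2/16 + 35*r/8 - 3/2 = (r/4 + 1)*(r - 1/4)*(r + 2)*(r + 3)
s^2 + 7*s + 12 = (s + 3)*(s + 4)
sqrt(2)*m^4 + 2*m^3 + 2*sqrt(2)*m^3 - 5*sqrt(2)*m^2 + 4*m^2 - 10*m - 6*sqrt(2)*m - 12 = (m - 2)*(m + 3)*(m + sqrt(2))*(sqrt(2)*m + sqrt(2))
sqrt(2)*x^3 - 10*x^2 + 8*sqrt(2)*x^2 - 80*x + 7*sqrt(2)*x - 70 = (x + 7)*(x - 5*sqrt(2))*(sqrt(2)*x + sqrt(2))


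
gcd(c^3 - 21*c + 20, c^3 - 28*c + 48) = c - 4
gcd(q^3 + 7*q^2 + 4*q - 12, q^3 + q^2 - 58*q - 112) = q + 2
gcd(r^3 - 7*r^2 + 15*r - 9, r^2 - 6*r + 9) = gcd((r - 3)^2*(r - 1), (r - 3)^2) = r^2 - 6*r + 9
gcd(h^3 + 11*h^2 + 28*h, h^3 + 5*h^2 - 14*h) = h^2 + 7*h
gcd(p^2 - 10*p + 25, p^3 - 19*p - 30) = p - 5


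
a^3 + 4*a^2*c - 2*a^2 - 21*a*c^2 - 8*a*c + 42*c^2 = (a - 2)*(a - 3*c)*(a + 7*c)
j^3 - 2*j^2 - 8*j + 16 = (j - 2)*(j - 2*sqrt(2))*(j + 2*sqrt(2))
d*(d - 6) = d^2 - 6*d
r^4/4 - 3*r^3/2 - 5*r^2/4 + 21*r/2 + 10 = (r/4 + 1/2)*(r - 5)*(r - 4)*(r + 1)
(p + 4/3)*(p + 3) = p^2 + 13*p/3 + 4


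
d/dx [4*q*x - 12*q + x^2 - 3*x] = 4*q + 2*x - 3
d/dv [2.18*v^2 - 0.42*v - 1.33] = 4.36*v - 0.42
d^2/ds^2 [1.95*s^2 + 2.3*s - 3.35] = 3.90000000000000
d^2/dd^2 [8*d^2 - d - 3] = 16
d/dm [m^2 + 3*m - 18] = 2*m + 3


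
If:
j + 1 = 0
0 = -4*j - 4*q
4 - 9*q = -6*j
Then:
No Solution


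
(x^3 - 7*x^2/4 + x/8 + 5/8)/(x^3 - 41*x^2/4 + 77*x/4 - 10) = (x + 1/2)/(x - 8)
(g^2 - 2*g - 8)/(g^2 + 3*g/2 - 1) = 2*(g - 4)/(2*g - 1)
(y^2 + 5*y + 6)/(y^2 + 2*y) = (y + 3)/y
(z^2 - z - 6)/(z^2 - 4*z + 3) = (z + 2)/(z - 1)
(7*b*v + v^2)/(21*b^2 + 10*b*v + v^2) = v/(3*b + v)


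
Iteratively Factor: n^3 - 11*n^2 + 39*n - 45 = (n - 3)*(n^2 - 8*n + 15) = (n - 5)*(n - 3)*(n - 3)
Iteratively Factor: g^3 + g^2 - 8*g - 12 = (g + 2)*(g^2 - g - 6) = (g - 3)*(g + 2)*(g + 2)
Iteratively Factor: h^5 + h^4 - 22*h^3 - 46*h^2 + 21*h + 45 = (h + 1)*(h^4 - 22*h^2 - 24*h + 45) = (h + 1)*(h + 3)*(h^3 - 3*h^2 - 13*h + 15) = (h - 1)*(h + 1)*(h + 3)*(h^2 - 2*h - 15) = (h - 5)*(h - 1)*(h + 1)*(h + 3)*(h + 3)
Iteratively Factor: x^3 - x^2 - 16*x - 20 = (x - 5)*(x^2 + 4*x + 4) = (x - 5)*(x + 2)*(x + 2)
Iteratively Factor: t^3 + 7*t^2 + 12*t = (t + 4)*(t^2 + 3*t) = (t + 3)*(t + 4)*(t)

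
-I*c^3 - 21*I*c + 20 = (c - 5*I)*(c + 4*I)*(-I*c + 1)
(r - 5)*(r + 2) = r^2 - 3*r - 10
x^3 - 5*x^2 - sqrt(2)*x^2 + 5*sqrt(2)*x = x*(x - 5)*(x - sqrt(2))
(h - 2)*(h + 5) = h^2 + 3*h - 10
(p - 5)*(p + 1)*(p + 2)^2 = p^4 - 17*p^2 - 36*p - 20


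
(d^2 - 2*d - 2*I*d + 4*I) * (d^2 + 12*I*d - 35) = d^4 - 2*d^3 + 10*I*d^3 - 11*d^2 - 20*I*d^2 + 22*d + 70*I*d - 140*I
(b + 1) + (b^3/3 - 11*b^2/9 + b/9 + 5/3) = b^3/3 - 11*b^2/9 + 10*b/9 + 8/3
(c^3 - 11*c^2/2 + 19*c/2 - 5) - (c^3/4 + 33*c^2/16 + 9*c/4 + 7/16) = 3*c^3/4 - 121*c^2/16 + 29*c/4 - 87/16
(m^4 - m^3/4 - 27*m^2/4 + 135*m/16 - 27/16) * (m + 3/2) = m^5 + 5*m^4/4 - 57*m^3/8 - 27*m^2/16 + 351*m/32 - 81/32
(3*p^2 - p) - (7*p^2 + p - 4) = -4*p^2 - 2*p + 4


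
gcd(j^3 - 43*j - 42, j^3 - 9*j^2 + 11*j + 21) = j^2 - 6*j - 7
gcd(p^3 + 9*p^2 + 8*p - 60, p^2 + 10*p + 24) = p + 6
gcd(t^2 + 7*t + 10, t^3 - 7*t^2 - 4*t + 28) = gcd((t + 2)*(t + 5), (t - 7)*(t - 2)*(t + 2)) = t + 2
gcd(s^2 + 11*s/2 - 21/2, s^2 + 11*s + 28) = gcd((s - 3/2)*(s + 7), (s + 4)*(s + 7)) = s + 7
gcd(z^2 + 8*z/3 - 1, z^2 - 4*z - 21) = z + 3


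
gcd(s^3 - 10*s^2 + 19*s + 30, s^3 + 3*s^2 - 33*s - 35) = s^2 - 4*s - 5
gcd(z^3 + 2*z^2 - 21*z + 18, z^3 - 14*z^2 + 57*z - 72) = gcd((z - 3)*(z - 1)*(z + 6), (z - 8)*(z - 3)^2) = z - 3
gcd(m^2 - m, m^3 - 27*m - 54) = 1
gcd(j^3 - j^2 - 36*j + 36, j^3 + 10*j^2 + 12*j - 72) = j + 6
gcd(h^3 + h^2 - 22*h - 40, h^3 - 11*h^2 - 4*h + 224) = h + 4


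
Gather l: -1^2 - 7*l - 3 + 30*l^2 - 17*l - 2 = 30*l^2 - 24*l - 6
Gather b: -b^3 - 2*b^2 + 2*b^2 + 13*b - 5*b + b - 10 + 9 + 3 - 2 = -b^3 + 9*b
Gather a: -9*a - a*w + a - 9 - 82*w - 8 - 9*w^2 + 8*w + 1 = a*(-w - 8) - 9*w^2 - 74*w - 16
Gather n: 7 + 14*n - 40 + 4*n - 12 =18*n - 45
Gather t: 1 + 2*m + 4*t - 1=2*m + 4*t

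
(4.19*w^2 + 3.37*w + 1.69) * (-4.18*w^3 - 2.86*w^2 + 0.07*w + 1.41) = -17.5142*w^5 - 26.07*w^4 - 16.4091*w^3 + 1.3104*w^2 + 4.87*w + 2.3829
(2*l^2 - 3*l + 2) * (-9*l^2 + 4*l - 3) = -18*l^4 + 35*l^3 - 36*l^2 + 17*l - 6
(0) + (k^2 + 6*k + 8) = k^2 + 6*k + 8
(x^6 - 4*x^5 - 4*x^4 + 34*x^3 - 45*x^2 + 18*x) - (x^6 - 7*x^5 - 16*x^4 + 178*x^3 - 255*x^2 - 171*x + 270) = 3*x^5 + 12*x^4 - 144*x^3 + 210*x^2 + 189*x - 270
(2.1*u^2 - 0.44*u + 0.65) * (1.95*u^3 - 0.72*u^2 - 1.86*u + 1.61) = 4.095*u^5 - 2.37*u^4 - 2.3217*u^3 + 3.7314*u^2 - 1.9174*u + 1.0465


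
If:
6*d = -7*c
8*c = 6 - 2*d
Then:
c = 18/17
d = -21/17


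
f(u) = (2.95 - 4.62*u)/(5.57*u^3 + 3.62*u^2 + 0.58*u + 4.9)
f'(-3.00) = -0.12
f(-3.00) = -0.15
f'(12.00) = 0.00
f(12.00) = -0.01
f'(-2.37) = -0.33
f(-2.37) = -0.28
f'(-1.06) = -33.72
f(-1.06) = 4.57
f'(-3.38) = -0.08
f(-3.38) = -0.11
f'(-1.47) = -6.69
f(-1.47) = -1.67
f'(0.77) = -0.36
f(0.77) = -0.06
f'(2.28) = 0.04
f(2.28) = -0.08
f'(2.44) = 0.04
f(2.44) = -0.08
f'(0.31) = -1.04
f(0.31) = 0.27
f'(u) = (2.95 - 4.62*u)*(-16.71*u^2 - 7.24*u - 0.58)/(5.57*u^3 + 3.62*u^2 + 0.58*u + 4.9)^2 - 4.62/(5.57*u^3 + 3.62*u^2 + 0.58*u + 4.9)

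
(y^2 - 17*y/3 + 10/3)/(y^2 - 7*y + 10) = (y - 2/3)/(y - 2)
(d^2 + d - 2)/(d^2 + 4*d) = (d^2 + d - 2)/(d*(d + 4))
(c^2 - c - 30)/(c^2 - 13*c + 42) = (c + 5)/(c - 7)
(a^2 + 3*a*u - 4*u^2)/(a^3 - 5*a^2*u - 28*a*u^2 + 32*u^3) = 1/(a - 8*u)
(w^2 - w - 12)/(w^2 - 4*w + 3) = (w^2 - w - 12)/(w^2 - 4*w + 3)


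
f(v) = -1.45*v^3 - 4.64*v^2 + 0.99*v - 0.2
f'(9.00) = -434.88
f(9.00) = -1424.18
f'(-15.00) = -838.56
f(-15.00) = 3834.70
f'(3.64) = -90.42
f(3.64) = -128.01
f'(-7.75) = -188.36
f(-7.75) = 388.39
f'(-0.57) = 4.87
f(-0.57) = -2.00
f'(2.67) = -54.80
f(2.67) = -58.23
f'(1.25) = -17.41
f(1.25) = -9.04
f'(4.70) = -138.72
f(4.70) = -248.59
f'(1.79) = -29.56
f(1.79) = -21.61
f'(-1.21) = 5.85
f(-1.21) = -5.62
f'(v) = -4.35*v^2 - 9.28*v + 0.99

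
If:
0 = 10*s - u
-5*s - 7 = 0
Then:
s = -7/5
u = -14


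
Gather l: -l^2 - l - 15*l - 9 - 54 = -l^2 - 16*l - 63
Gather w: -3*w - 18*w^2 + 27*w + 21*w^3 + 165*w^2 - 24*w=21*w^3 + 147*w^2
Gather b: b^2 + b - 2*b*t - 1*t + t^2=b^2 + b*(1 - 2*t) + t^2 - t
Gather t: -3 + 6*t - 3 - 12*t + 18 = 12 - 6*t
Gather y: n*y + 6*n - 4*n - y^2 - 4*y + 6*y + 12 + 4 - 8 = 2*n - y^2 + y*(n + 2) + 8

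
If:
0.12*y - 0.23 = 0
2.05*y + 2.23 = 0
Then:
No Solution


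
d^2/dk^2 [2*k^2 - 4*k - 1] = 4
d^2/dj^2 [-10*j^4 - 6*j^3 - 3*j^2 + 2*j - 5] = -120*j^2 - 36*j - 6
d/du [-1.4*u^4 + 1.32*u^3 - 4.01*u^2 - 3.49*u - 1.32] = -5.6*u^3 + 3.96*u^2 - 8.02*u - 3.49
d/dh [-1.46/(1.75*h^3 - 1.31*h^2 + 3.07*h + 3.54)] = (7.665*h^2 - 3.8252*h + 4.4822)/(1.75*h^3 - 1.31*h^2 + 3.07*h + 3.54)^2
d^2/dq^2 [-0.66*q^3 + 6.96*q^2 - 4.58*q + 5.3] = 13.92 - 3.96*q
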